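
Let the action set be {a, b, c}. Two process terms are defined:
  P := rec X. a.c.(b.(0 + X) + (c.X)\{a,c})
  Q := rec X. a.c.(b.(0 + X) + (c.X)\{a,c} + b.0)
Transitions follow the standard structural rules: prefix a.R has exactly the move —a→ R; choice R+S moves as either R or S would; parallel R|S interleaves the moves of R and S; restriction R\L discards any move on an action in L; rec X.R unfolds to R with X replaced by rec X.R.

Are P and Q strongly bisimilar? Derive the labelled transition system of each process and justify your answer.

LTS(P): 4 reachable states
  u0 = rec X. a.c.(b.(0 + X) + (c.X)\{a,c}) | =a=> u1
  u1 = c.(b.(0 + (rec X. a.c.(b.(0 + X) + (c.X)\{a,c}))) + (c.(rec X. a.c.(b.(0 + X) + (c.X)\{a,c})))\{a,c}) | =c=> u2
  u2 = b.(0 + (rec X. a.c.(b.(0 + X) + (c.X)\{a,c}))) + (c.(rec X. a.c.(b.(0 + X) + (c.X)\{a,c})))\{a,c} | =b=> u3
  u3 = 0 + (rec X. a.c.(b.(0 + X) + (c.X)\{a,c})) | =a=> u1
LTS(Q): 5 reachable states
  v0 = rec X. a.c.(b.(0 + X) + (c.X)\{a,c} + b.0) | =a=> v1
  v1 = c.(b.(0 + (rec X. a.c.(b.(0 + X) + (c.X)\{a,c} + b.0))) + (c.(rec X. a.c.(b.(0 + X) + (c.X)\{a,c} + b.0)))\{a,c} + b.0) | =c=> v2
  v2 = b.(0 + (rec X. a.c.(b.(0 + X) + (c.X)\{a,c} + b.0))) + (c.(rec X. a.c.(b.(0 + X) + (c.X)\{a,c} + b.0)))\{a,c} + b.0 | =b=> v3, =b=> v4
  v3 = 0 | deadlocked
  v4 = 0 + (rec X. a.c.(b.(0 + X) + (c.X)\{a,c} + b.0)) | =a=> v1
Coarsest stable partition (strong bisimilarity classes):
  B0 = {u0, u3}
  B1 = {u1}
  B2 = {u2}
  B3 = {v0, v4}
  B4 = {v1}
  B5 = {v2}
  B6 = {v3}
u0 ∈ B0, v0 ∈ B3 → different blocks

NO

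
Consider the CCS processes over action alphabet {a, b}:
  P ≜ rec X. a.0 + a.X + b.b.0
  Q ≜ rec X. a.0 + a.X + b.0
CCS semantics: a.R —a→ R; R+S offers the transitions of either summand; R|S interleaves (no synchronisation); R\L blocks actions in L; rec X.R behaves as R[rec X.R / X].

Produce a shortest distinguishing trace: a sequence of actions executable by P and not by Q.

LTS(P): 3 reachable states
  u0 = rec X. a.0 + a.X + b.b.0 has moves --a--▸ u0, --a--▸ u1, --b--▸ u2
  u1 = 0 has moves ·
  u2 = b.0 has moves --b--▸ u1
LTS(Q): 2 reachable states
  v0 = rec X. a.0 + a.X + b.0 has moves --a--▸ v0, --a--▸ v1, --b--▸ v1
  v1 = 0 has moves ·
Executing bb from P (initial set {u0}):
  [1] b ⇒ {u2}
  [2] b ⇒ {u1}
  — P admits the full trace.
Executing bb from Q (initial set {v0}):
  [1] b ⇒ {v1}
  [2] b ⇒ ∅ (Q stuck)

bb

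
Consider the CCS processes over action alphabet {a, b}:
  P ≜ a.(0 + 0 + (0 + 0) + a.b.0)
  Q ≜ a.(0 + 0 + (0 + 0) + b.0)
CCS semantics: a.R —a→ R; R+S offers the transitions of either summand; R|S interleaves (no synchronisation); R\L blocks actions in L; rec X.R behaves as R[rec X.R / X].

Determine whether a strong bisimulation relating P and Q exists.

P ≁ Q

P's transition system — 4 states:
  u0 = a.(0 + 0 + (0 + 0) + a.b.0) ⊢ ··a··> u1
  u1 = 0 + 0 + (0 + 0) + a.b.0 ⊢ ··a··> u2
  u2 = b.0 ⊢ ··b··> u3
  u3 = 0 ⊢ (no moves)
Q's transition system — 3 states:
  v0 = a.(0 + 0 + (0 + 0) + b.0) ⊢ ··a··> v1
  v1 = 0 + 0 + (0 + 0) + b.0 ⊢ ··b··> v2
  v2 = 0 ⊢ (no moves)
Bisimilarity quotient blocks:
  B0 = {u0}
  B1 = {u1, v0}
  B2 = {u2, v1}
  B3 = {u3, v2}
u0 ∈ B0, v0 ∈ B1 → different blocks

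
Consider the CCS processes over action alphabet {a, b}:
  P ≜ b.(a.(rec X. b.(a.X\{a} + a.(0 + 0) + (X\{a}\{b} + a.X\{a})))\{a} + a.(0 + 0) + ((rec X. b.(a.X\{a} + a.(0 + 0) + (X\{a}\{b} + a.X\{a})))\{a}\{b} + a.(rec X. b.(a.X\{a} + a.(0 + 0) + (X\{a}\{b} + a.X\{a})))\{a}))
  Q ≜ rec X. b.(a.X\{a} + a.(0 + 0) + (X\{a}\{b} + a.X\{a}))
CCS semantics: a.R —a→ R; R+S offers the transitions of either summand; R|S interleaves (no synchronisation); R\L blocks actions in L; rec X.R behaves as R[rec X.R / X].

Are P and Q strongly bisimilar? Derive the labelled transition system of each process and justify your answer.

LTS(P): 5 reachable states
  m0 = b.(a.(rec X. b.(a.X\{a} + a.(0 + 0) + (X\{a}\{b} + a.X\{a})))\{a} + a.(0 + 0) + ((rec X. b.(a.X\{a} + a.(0 + 0) + (X\{a}\{b} + a.X\{a})))\{a}\{b} + a.(rec X. b.(a.X\{a} + a.(0 + 0) + (X\{a}\{b} + a.X\{a})))\{a})) | —b→ m1
  m1 = a.(rec X. b.(a.X\{a} + a.(0 + 0) + (X\{a}\{b} + a.X\{a})))\{a} + a.(0 + 0) + ((rec X. b.(a.X\{a} + a.(0 + 0) + (X\{a}\{b} + a.X\{a})))\{a}\{b} + a.(rec X. b.(a.X\{a} + a.(0 + 0) + (X\{a}\{b} + a.X\{a})))\{a}) | —a→ m2, —a→ m3
  m2 = (rec X. b.(a.X\{a} + a.(0 + 0) + (X\{a}\{b} + a.X\{a})))\{a} | —b→ m4
  m3 = 0 + 0 | (no moves)
  m4 = (a.(rec X. b.(a.X\{a} + a.(0 + 0) + (X\{a}\{b} + a.X\{a})))\{a} + a.(0 + 0) + ((rec X. b.(a.X\{a} + a.(0 + 0) + (X\{a}\{b} + a.X\{a})))\{a}\{b} + a.(rec X. b.(a.X\{a} + a.(0 + 0) + (X\{a}\{b} + a.X\{a})))\{a}))\{a} | (no moves)
LTS(Q): 5 reachable states
  n0 = rec X. b.(a.X\{a} + a.(0 + 0) + (X\{a}\{b} + a.X\{a})) | —b→ n1
  n1 = a.(rec X. b.(a.X\{a} + a.(0 + 0) + (X\{a}\{b} + a.X\{a})))\{a} + a.(0 + 0) + ((rec X. b.(a.X\{a} + a.(0 + 0) + (X\{a}\{b} + a.X\{a})))\{a}\{b} + a.(rec X. b.(a.X\{a} + a.(0 + 0) + (X\{a}\{b} + a.X\{a})))\{a}) | —a→ n2, —a→ n3
  n2 = (rec X. b.(a.X\{a} + a.(0 + 0) + (X\{a}\{b} + a.X\{a})))\{a} | —b→ n4
  n3 = 0 + 0 | (no moves)
  n4 = (a.(rec X. b.(a.X\{a} + a.(0 + 0) + (X\{a}\{b} + a.X\{a})))\{a} + a.(0 + 0) + ((rec X. b.(a.X\{a} + a.(0 + 0) + (X\{a}\{b} + a.X\{a})))\{a}\{b} + a.(rec X. b.(a.X\{a} + a.(0 + 0) + (X\{a}\{b} + a.X\{a})))\{a}))\{a} | (no moves)
Coarsest stable partition (strong bisimilarity classes):
  B0 = {m0, n0}
  B1 = {m1, n1}
  B2 = {m2, n2}
  B3 = {m3, m4, n3, n4}
m0 ∈ B0, n0 ∈ B0 → same block

bisimilar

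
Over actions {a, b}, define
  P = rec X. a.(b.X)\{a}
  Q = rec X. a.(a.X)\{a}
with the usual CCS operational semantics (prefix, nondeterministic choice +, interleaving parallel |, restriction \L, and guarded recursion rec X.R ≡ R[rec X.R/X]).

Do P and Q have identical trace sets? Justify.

LTS(P): 3 reachable states
  u0 = rec X. a.(b.X)\{a} ⊢ —a→ u1
  u1 = (b.(rec X. a.(b.X)\{a}))\{a} ⊢ —b→ u2
  u2 = (rec X. a.(b.X)\{a})\{a} ⊢ stopped
LTS(Q): 2 reachable states
  v0 = rec X. a.(a.X)\{a} ⊢ —a→ v1
  v1 = (a.(rec X. a.(a.X)\{a}))\{a} ⊢ stopped
Executing ab from P (initial set {u0}):
  after a @ step 1: {u1}
  after b @ step 2: {u2}
  P completes σ.
Executing ab from Q (initial set {v0}):
  after a @ step 1: {v1}
  after b @ step 2: ∅ (Q stuck)

NO — witness ⟨ab⟩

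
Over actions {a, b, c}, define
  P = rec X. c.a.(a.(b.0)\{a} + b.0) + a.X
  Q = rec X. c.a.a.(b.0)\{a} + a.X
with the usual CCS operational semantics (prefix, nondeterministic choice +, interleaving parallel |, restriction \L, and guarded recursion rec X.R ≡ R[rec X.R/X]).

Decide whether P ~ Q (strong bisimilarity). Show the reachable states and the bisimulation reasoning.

NO

LTS(P): 6 reachable states
  u0 = rec X. c.a.(a.(b.0)\{a} + b.0) + a.X :: =a=> u0, =c=> u1
  u1 = a.(a.(b.0)\{a} + b.0) :: =a=> u2
  u2 = a.(b.0)\{a} + b.0 :: =a=> u3, =b=> u4
  u3 = (b.0)\{a} :: =b=> u5
  u4 = 0 :: deadlocked
  u5 = 0\{a} :: deadlocked
LTS(Q): 5 reachable states
  v0 = rec X. c.a.a.(b.0)\{a} + a.X :: =a=> v0, =c=> v1
  v1 = a.a.(b.0)\{a} :: =a=> v2
  v2 = a.(b.0)\{a} :: =a=> v3
  v3 = (b.0)\{a} :: =b=> v4
  v4 = 0\{a} :: deadlocked
Partition-refinement fixed point:
  B0 = {u0}
  B1 = {u1}
  B2 = {u2}
  B3 = {u4, u5, v4}
  B4 = {u3, v3}
  B5 = {v0}
  B6 = {v1}
  B7 = {v2}
u0 ∈ B0, v0 ∈ B5 → different blocks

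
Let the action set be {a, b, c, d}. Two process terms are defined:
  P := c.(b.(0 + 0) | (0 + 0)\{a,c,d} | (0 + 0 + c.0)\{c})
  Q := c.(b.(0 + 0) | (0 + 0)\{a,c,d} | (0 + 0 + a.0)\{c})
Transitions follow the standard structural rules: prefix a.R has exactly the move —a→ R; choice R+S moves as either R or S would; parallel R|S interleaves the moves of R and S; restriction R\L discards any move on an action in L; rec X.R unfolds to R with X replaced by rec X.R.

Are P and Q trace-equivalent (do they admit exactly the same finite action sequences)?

NO — witness ⟨ca⟩

Reachable graph of P (3 states):
  s0 = c.(b.(0 + 0) | (0 + 0)\{a,c,d} | (0 + 0 + c.0)\{c}) ⊢ =c=> s1
  s1 = b.(0 + 0) | (0 + 0)\{a,c,d} | (0 + 0 + c.0)\{c} ⊢ =b=> s2
  s2 = (0 + 0) | (0 + 0)\{a,c,d} | (0 + 0 + c.0)\{c} ⊢ ∅
Reachable graph of Q (5 states):
  t0 = c.(b.(0 + 0) | (0 + 0)\{a,c,d} | (0 + 0 + a.0)\{c}) ⊢ =c=> t1
  t1 = b.(0 + 0) | (0 + 0)\{a,c,d} | (0 + 0 + a.0)\{c} ⊢ =a=> t2, =b=> t3
  t2 = b.(0 + 0) | (0 + 0)\{a,c,d} | 0\{c} ⊢ =b=> t4
  t3 = (0 + 0) | (0 + 0)\{a,c,d} | (0 + 0 + a.0)\{c} ⊢ =a=> t4
  t4 = (0 + 0) | (0 + 0)\{a,c,d} | 0\{c} ⊢ ∅
Run σ = ⟨ca⟩ on Q: start {t0}
  after c @ step 1: {t1}
  after a @ step 2: {t2}
  ✓ Q
Run σ = ⟨ca⟩ on P: start {s0}
  after c @ step 1: {s1}
  after a @ step 2: ∅  — P cannot continue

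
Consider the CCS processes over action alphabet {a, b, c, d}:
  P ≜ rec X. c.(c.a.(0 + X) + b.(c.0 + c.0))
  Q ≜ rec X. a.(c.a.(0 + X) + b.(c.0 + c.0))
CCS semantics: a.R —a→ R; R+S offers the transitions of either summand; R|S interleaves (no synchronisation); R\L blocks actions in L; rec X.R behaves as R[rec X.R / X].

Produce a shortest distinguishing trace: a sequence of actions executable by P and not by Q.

c

Reachable graph of P (6 states):
  u0 = rec X. c.(c.a.(0 + X) + b.(c.0 + c.0)) has moves —c→ u1
  u1 = c.a.(0 + (rec X. c.(c.a.(0 + X) + b.(c.0 + c.0)))) + b.(c.0 + c.0) has moves —b→ u2, —c→ u3
  u2 = c.0 + c.0 has moves —c→ u4
  u3 = a.(0 + (rec X. c.(c.a.(0 + X) + b.(c.0 + c.0)))) has moves —a→ u5
  u4 = 0 has moves (no moves)
  u5 = 0 + (rec X. c.(c.a.(0 + X) + b.(c.0 + c.0))) has moves —c→ u1
Reachable graph of Q (6 states):
  v0 = rec X. a.(c.a.(0 + X) + b.(c.0 + c.0)) has moves —a→ v1
  v1 = c.a.(0 + (rec X. a.(c.a.(0 + X) + b.(c.0 + c.0)))) + b.(c.0 + c.0) has moves —b→ v2, —c→ v3
  v2 = c.0 + c.0 has moves —c→ v4
  v3 = a.(0 + (rec X. a.(c.a.(0 + X) + b.(c.0 + c.0)))) has moves —a→ v5
  v4 = 0 has moves (no moves)
  v5 = 0 + (rec X. a.(c.a.(0 + X) + b.(c.0 + c.0))) has moves —a→ v1
Executing c from P (initial set {u0}):
  [1] c ⇒ {u1}
  — P admits the full trace.
Executing c from Q (initial set {v0}):
  [1] c ⇒ no successor for Q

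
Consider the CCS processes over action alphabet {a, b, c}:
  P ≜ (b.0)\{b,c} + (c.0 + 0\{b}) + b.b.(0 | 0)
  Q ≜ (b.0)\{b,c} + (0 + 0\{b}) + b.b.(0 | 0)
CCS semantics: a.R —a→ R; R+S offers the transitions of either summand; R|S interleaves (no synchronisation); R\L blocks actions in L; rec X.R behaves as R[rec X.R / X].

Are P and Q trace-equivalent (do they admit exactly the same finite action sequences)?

LTS(P): 4 reachable states
  p0 = (b.0)\{b,c} + (c.0 + 0\{b}) + b.b.(0 | 0) ⊢ -b-> p1, -c-> p2
  p1 = b.(0 | 0) ⊢ -b-> p3
  p2 = 0 ⊢ stopped
  p3 = 0 | 0 ⊢ stopped
LTS(Q): 3 reachable states
  q0 = (b.0)\{b,c} + (0 + 0\{b}) + b.b.(0 | 0) ⊢ -b-> q1
  q1 = b.(0 | 0) ⊢ -b-> q2
  q2 = 0 | 0 ⊢ stopped
Trace ⟨c⟩ through P, begin at {p0}:
  step 1 (c): {p2}
  ✓ P
Trace ⟨c⟩ through Q, begin at {q0}:
  step 1 (c): ∅ (Q stuck)

NO — witness ⟨c⟩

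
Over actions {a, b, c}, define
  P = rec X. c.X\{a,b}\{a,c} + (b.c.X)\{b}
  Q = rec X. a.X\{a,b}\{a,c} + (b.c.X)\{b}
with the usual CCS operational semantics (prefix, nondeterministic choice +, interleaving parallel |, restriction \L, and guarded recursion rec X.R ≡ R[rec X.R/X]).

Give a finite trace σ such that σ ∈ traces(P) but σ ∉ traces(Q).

c

LTS(P): 2 reachable states
  u0 = rec X. c.X\{a,b}\{a,c} + (b.c.X)\{b} | --c--▸ u1
  u1 = (rec X. c.X\{a,b}\{a,c} + (b.c.X)\{b})\{a,b}\{a,c} | (no moves)
LTS(Q): 2 reachable states
  v0 = rec X. a.X\{a,b}\{a,c} + (b.c.X)\{b} | --a--▸ v1
  v1 = (rec X. a.X\{a,b}\{a,c} + (b.c.X)\{b})\{a,b}\{a,c} | (no moves)
Run σ = ⟨c⟩ on P: start {u0}
  step 1 (c): {u1}
  ✓ P
Run σ = ⟨c⟩ on Q: start {v0}
  step 1 (c): ∅ (Q stuck)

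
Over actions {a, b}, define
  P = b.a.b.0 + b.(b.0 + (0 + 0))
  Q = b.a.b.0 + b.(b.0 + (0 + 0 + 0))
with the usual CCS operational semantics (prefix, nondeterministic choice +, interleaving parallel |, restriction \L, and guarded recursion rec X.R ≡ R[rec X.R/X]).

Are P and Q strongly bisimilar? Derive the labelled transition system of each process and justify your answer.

Reachable graph of P (5 states):
  u0 = b.a.b.0 + b.(b.0 + (0 + 0)) ⊢ —b→ u1, —b→ u2
  u1 = a.b.0 ⊢ —a→ u3
  u2 = b.0 + (0 + 0) ⊢ —b→ u4
  u3 = b.0 ⊢ —b→ u4
  u4 = 0 ⊢ deadlocked
Reachable graph of Q (5 states):
  v0 = b.a.b.0 + b.(b.0 + (0 + 0 + 0)) ⊢ —b→ v1, —b→ v2
  v1 = a.b.0 ⊢ —a→ v3
  v2 = b.0 + (0 + 0 + 0) ⊢ —b→ v4
  v3 = b.0 ⊢ —b→ v4
  v4 = 0 ⊢ deadlocked
Coarsest stable partition (strong bisimilarity classes):
  B0 = {u0, v0}
  B1 = {u2, u3, v2, v3}
  B2 = {u4, v4}
  B3 = {u1, v1}
u0 ∈ B0, v0 ∈ B0 → same block

P ~ Q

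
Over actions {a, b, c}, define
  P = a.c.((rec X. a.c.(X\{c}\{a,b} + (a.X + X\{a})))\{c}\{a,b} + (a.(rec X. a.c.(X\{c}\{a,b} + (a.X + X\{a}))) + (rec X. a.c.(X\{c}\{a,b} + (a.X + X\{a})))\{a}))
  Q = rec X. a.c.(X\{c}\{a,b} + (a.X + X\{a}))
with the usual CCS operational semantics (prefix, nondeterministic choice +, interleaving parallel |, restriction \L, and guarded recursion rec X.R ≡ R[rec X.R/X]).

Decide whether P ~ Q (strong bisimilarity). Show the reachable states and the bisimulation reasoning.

YES

P's transition system — 4 states:
  m0 = a.c.((rec X. a.c.(X\{c}\{a,b} + (a.X + X\{a})))\{c}\{a,b} + (a.(rec X. a.c.(X\{c}\{a,b} + (a.X + X\{a}))) + (rec X. a.c.(X\{c}\{a,b} + (a.X + X\{a})))\{a})) | —a→ m1
  m1 = c.((rec X. a.c.(X\{c}\{a,b} + (a.X + X\{a})))\{c}\{a,b} + (a.(rec X. a.c.(X\{c}\{a,b} + (a.X + X\{a}))) + (rec X. a.c.(X\{c}\{a,b} + (a.X + X\{a})))\{a})) | —c→ m2
  m2 = (rec X. a.c.(X\{c}\{a,b} + (a.X + X\{a})))\{c}\{a,b} + (a.(rec X. a.c.(X\{c}\{a,b} + (a.X + X\{a}))) + (rec X. a.c.(X\{c}\{a,b} + (a.X + X\{a})))\{a}) | —a→ m3
  m3 = rec X. a.c.(X\{c}\{a,b} + (a.X + X\{a})) | —a→ m1
Q's transition system — 3 states:
  n0 = rec X. a.c.(X\{c}\{a,b} + (a.X + X\{a})) | —a→ n1
  n1 = c.((rec X. a.c.(X\{c}\{a,b} + (a.X + X\{a})))\{c}\{a,b} + (a.(rec X. a.c.(X\{c}\{a,b} + (a.X + X\{a}))) + (rec X. a.c.(X\{c}\{a,b} + (a.X + X\{a})))\{a})) | —c→ n2
  n2 = (rec X. a.c.(X\{c}\{a,b} + (a.X + X\{a})))\{c}\{a,b} + (a.(rec X. a.c.(X\{c}\{a,b} + (a.X + X\{a}))) + (rec X. a.c.(X\{c}\{a,b} + (a.X + X\{a})))\{a}) | —a→ n0
Bisimilarity quotient blocks:
  B0 = {m0, m3, n0}
  B1 = {m1, n1}
  B2 = {m2, n2}
m0 ∈ B0, n0 ∈ B0 → same block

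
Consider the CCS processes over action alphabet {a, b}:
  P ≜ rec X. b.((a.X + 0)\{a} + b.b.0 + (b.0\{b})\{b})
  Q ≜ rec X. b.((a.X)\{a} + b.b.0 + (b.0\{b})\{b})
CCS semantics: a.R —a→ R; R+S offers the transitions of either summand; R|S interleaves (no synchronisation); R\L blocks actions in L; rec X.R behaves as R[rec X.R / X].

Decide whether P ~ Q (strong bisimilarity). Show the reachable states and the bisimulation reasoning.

P's transition system — 4 states:
  p0 = rec X. b.((a.X + 0)\{a} + b.b.0 + (b.0\{b})\{b}) :: --b--▸ p1
  p1 = (a.(rec X. b.((a.X + 0)\{a} + b.b.0 + (b.0\{b})\{b})) + 0)\{a} + b.b.0 + (b.0\{b})\{b} :: --b--▸ p2
  p2 = b.0 :: --b--▸ p3
  p3 = 0 :: deadlocked
Q's transition system — 4 states:
  q0 = rec X. b.((a.X)\{a} + b.b.0 + (b.0\{b})\{b}) :: --b--▸ q1
  q1 = (a.(rec X. b.((a.X)\{a} + b.b.0 + (b.0\{b})\{b})))\{a} + b.b.0 + (b.0\{b})\{b} :: --b--▸ q2
  q2 = b.0 :: --b--▸ q3
  q3 = 0 :: deadlocked
Partition-refinement fixed point:
  B0 = {p0, q0}
  B1 = {p1, q1}
  B2 = {p2, q2}
  B3 = {p3, q3}
p0 ∈ B0, q0 ∈ B0 → same block

P ~ Q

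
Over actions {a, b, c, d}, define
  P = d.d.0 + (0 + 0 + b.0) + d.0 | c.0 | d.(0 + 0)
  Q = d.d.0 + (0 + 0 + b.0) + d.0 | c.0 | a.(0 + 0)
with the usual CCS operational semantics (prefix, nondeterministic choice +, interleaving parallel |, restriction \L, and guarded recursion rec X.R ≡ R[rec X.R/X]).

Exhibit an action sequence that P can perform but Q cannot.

cdd

LTS(P): 10 reachable states
  s0 = d.d.0 + (0 + 0 + b.0) + d.0 | c.0 | d.(0 + 0) → ··b··> s1, ··c··> s2, ··d··> s3, ··d··> s4, ··d··> s5
  s1 = 0 → stopped
  s2 = d.0 | 0 | d.(0 + 0) → ··d··> s6, ··d··> s7
  s3 = 0 | c.0 | d.(0 + 0) → ··c··> s6, ··d··> s8
  s4 = d.0 → ··d··> s1
  s5 = d.0 | c.0 | (0 + 0) → ··c··> s7, ··d··> s8
  s6 = 0 | 0 | d.(0 + 0) → ··d··> s9
  s7 = d.0 | 0 | (0 + 0) → ··d··> s9
  s8 = 0 | c.0 | (0 + 0) → ··c··> s9
  s9 = 0 | 0 | (0 + 0) → stopped
LTS(Q): 10 reachable states
  t0 = d.d.0 + (0 + 0 + b.0) + d.0 | c.0 | a.(0 + 0) → ··a··> t1, ··b··> t2, ··c··> t3, ··d··> t4, ··d··> t5
  t1 = d.0 | c.0 | (0 + 0) → ··c··> t6, ··d··> t7
  t2 = 0 → stopped
  t3 = d.0 | 0 | a.(0 + 0) → ··a··> t6, ··d··> t8
  t4 = 0 | c.0 | a.(0 + 0) → ··a··> t7, ··c··> t8
  t5 = d.0 → ··d··> t2
  t6 = d.0 | 0 | (0 + 0) → ··d··> t9
  t7 = 0 | c.0 | (0 + 0) → ··c··> t9
  t8 = 0 | 0 | a.(0 + 0) → ··a··> t9
  t9 = 0 | 0 | (0 + 0) → stopped
Executing cdd from P (initial set {s0}):
  [1] c ⇒ {s2}
  [2] d ⇒ {s6, s7}
  [3] d ⇒ {s9}
  P completes σ.
Executing cdd from Q (initial set {t0}):
  [1] c ⇒ {t3}
  [2] d ⇒ {t8}
  [3] d ⇒ ∅  — Q cannot continue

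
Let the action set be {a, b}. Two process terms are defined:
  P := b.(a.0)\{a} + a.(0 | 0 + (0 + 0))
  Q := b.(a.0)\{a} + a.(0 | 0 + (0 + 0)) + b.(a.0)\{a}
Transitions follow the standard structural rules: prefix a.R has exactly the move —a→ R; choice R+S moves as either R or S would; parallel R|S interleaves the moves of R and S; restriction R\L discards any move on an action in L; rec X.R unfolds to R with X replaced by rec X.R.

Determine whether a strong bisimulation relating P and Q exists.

bisimilar

LTS(P): 3 reachable states
  m0 = b.(a.0)\{a} + a.(0 | 0 + (0 + 0)) ⊢ --a--▸ m1, --b--▸ m2
  m1 = 0 | 0 + (0 + 0) ⊢ deadlocked
  m2 = (a.0)\{a} ⊢ deadlocked
LTS(Q): 3 reachable states
  n0 = b.(a.0)\{a} + a.(0 | 0 + (0 + 0)) + b.(a.0)\{a} ⊢ --a--▸ n1, --b--▸ n2
  n1 = 0 | 0 + (0 + 0) ⊢ deadlocked
  n2 = (a.0)\{a} ⊢ deadlocked
Coarsest stable partition (strong bisimilarity classes):
  B0 = {m0, n0}
  B1 = {m1, m2, n1, n2}
m0 ∈ B0, n0 ∈ B0 → same block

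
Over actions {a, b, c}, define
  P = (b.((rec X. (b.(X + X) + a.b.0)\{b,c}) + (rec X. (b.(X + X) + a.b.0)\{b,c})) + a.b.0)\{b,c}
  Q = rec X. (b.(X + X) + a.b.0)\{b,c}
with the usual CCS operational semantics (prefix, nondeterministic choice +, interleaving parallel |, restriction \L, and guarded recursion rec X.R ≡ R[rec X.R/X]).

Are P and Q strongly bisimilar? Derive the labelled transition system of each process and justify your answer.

Reachable graph of P (2 states):
  u0 = (b.((rec X. (b.(X + X) + a.b.0)\{b,c}) + (rec X. (b.(X + X) + a.b.0)\{b,c})) + a.b.0)\{b,c} ⊢ =a=> u1
  u1 = (b.0)\{b,c} ⊢ (no moves)
Reachable graph of Q (2 states):
  v0 = rec X. (b.(X + X) + a.b.0)\{b,c} ⊢ =a=> v1
  v1 = (b.0)\{b,c} ⊢ (no moves)
Coarsest stable partition (strong bisimilarity classes):
  B0 = {u0, v0}
  B1 = {u1, v1}
u0 ∈ B0, v0 ∈ B0 → same block

YES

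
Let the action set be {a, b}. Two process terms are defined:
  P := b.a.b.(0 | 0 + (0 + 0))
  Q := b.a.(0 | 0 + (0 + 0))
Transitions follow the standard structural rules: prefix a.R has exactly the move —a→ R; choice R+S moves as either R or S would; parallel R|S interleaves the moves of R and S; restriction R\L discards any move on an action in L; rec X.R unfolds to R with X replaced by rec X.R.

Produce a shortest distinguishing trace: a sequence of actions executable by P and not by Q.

bab

Reachable graph of P (4 states):
  p0 = b.a.b.(0 | 0 + (0 + 0)) → --b--▸ p1
  p1 = a.b.(0 | 0 + (0 + 0)) → --a--▸ p2
  p2 = b.(0 | 0 + (0 + 0)) → --b--▸ p3
  p3 = 0 | 0 + (0 + 0) → ·
Reachable graph of Q (3 states):
  q0 = b.a.(0 | 0 + (0 + 0)) → --b--▸ q1
  q1 = a.(0 | 0 + (0 + 0)) → --a--▸ q2
  q2 = 0 | 0 + (0 + 0) → ·
Trace ⟨bab⟩ through P, begin at {p0}:
  step 1 (b): {p1}
  step 2 (a): {p2}
  step 3 (b): {p3}
  P completes σ.
Trace ⟨bab⟩ through Q, begin at {q0}:
  step 1 (b): {q1}
  step 2 (a): {q2}
  step 3 (b): ∅  — Q cannot continue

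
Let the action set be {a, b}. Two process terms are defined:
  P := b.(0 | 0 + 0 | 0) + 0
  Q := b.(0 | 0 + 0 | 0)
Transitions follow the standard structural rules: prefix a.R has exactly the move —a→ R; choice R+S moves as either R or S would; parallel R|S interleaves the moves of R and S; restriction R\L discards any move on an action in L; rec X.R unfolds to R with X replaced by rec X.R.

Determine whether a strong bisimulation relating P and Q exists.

P's transition system — 2 states:
  m0 = b.(0 | 0 + 0 | 0) + 0 :: -b-> m1
  m1 = 0 | 0 + 0 | 0 :: stopped
Q's transition system — 2 states:
  n0 = b.(0 | 0 + 0 | 0) :: -b-> n1
  n1 = 0 | 0 + 0 | 0 :: stopped
Bisimilarity quotient blocks:
  B0 = {m0, n0}
  B1 = {m1, n1}
m0 ∈ B0, n0 ∈ B0 → same block

bisimilar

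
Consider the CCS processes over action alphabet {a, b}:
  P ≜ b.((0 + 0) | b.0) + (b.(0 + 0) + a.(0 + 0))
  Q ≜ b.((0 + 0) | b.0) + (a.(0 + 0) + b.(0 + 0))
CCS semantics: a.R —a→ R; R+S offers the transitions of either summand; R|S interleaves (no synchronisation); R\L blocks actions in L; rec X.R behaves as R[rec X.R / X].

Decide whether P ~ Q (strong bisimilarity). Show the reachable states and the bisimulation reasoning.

YES

P's transition system — 4 states:
  p0 = b.((0 + 0) | b.0) + (b.(0 + 0) + a.(0 + 0)) → —a→ p1, —b→ p1, —b→ p2
  p1 = 0 + 0 → ∅
  p2 = (0 + 0) | b.0 → —b→ p3
  p3 = (0 + 0) | 0 → ∅
Q's transition system — 4 states:
  q0 = b.((0 + 0) | b.0) + (a.(0 + 0) + b.(0 + 0)) → —a→ q1, —b→ q1, —b→ q2
  q1 = 0 + 0 → ∅
  q2 = (0 + 0) | b.0 → —b→ q3
  q3 = (0 + 0) | 0 → ∅
Bisimilarity quotient blocks:
  B0 = {p0, q0}
  B1 = {p1, p3, q1, q3}
  B2 = {p2, q2}
p0 ∈ B0, q0 ∈ B0 → same block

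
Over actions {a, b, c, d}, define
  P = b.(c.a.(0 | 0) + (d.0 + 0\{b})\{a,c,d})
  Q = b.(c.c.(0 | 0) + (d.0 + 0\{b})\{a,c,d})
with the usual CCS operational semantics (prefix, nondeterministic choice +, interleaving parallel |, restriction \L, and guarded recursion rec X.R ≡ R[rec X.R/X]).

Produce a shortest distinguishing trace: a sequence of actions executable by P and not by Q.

bca

Reachable graph of P (4 states):
  u0 = b.(c.a.(0 | 0) + (d.0 + 0\{b})\{a,c,d}) has moves —b→ u1
  u1 = c.a.(0 | 0) + (d.0 + 0\{b})\{a,c,d} has moves —c→ u2
  u2 = a.(0 | 0) has moves —a→ u3
  u3 = 0 | 0 has moves stopped
Reachable graph of Q (4 states):
  v0 = b.(c.c.(0 | 0) + (d.0 + 0\{b})\{a,c,d}) has moves —b→ v1
  v1 = c.c.(0 | 0) + (d.0 + 0\{b})\{a,c,d} has moves —c→ v2
  v2 = c.(0 | 0) has moves —c→ v3
  v3 = 0 | 0 has moves stopped
Trace ⟨bca⟩ through P, begin at {u0}:
  after b @ step 1: {u1}
  after c @ step 2: {u2}
  after a @ step 3: {u3}
  ✓ P
Trace ⟨bca⟩ through Q, begin at {v0}:
  after b @ step 1: {v1}
  after c @ step 2: {v2}
  after a @ step 3: ∅ (Q stuck)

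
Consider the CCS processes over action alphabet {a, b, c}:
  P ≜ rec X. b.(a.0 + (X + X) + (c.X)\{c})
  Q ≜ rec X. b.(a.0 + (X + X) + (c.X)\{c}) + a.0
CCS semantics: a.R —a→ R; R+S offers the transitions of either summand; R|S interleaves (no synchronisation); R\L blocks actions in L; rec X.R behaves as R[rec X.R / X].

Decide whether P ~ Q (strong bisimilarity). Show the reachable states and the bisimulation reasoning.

Reachable graph of P (3 states):
  m0 = rec X. b.(a.0 + (X + X) + (c.X)\{c}) | =b=> m1
  m1 = a.0 + ((rec X. b.(a.0 + (X + X) + (c.X)\{c})) + (rec X. b.(a.0 + (X + X) + (c.X)\{c}))) + (c.(rec X. b.(a.0 + (X + X) + (c.X)\{c})))\{c} | =a=> m2, =b=> m1
  m2 = 0 | (no moves)
Reachable graph of Q (3 states):
  n0 = rec X. b.(a.0 + (X + X) + (c.X)\{c}) + a.0 | =a=> n1, =b=> n2
  n1 = 0 | (no moves)
  n2 = a.0 + ((rec X. b.(a.0 + (X + X) + (c.X)\{c}) + a.0) + (rec X. b.(a.0 + (X + X) + (c.X)\{c}) + a.0)) + (c.(rec X. b.(a.0 + (X + X) + (c.X)\{c}) + a.0))\{c} | =a=> n1, =b=> n2
Bisimilarity quotient blocks:
  B0 = {m0}
  B1 = {m1, n0, n2}
  B2 = {m2, n1}
m0 ∈ B0, n0 ∈ B1 → different blocks

P ≁ Q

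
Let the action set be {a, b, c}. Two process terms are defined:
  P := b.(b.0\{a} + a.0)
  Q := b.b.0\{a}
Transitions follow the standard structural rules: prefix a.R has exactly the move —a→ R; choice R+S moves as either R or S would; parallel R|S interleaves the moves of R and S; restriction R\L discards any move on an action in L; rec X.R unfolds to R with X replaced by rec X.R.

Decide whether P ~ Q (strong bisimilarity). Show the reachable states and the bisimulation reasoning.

P ≁ Q

P's transition system — 4 states:
  p0 = b.(b.0\{a} + a.0) → -b-> p1
  p1 = b.0\{a} + a.0 → -a-> p2, -b-> p3
  p2 = 0 → deadlocked
  p3 = 0\{a} → deadlocked
Q's transition system — 3 states:
  q0 = b.b.0\{a} → -b-> q1
  q1 = b.0\{a} → -b-> q2
  q2 = 0\{a} → deadlocked
Bisimilarity quotient blocks:
  B0 = {p0}
  B1 = {p1}
  B2 = {p2, p3, q2}
  B3 = {q0}
  B4 = {q1}
p0 ∈ B0, q0 ∈ B3 → different blocks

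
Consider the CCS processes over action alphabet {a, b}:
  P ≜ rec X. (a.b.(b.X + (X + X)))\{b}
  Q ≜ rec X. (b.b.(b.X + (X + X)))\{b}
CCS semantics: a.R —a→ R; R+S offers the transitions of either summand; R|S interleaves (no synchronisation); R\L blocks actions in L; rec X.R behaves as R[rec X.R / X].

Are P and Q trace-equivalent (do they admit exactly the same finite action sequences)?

P's transition system — 2 states:
  p0 = rec X. (a.b.(b.X + (X + X)))\{b} :: --a--▸ p1
  p1 = (b.(b.(rec X. (a.b.(b.X + (X + X)))\{b}) + ((rec X. (a.b.(b.X + (X + X)))\{b}) + (rec X. (a.b.(b.X + (X + X)))\{b}))))\{b} :: deadlocked
Q's transition system — 1 states:
  q0 = rec X. (b.b.(b.X + (X + X)))\{b} :: deadlocked
Trace ⟨a⟩ through P, begin at {p0}:
  step 1 (a): {p1}
  ✓ P
Trace ⟨a⟩ through Q, begin at {q0}:
  step 1 (a): ∅  — Q cannot continue

traces(P) ≠ traces(Q) — witness ⟨a⟩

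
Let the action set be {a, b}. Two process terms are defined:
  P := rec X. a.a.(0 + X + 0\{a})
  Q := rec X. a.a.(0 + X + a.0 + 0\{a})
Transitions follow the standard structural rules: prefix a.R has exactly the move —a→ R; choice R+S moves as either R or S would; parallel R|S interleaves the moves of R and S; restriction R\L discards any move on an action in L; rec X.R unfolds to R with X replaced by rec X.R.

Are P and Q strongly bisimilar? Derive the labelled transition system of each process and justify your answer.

P's transition system — 3 states:
  p0 = rec X. a.a.(0 + X + 0\{a}) has moves --a--▸ p1
  p1 = a.(0 + (rec X. a.a.(0 + X + 0\{a})) + 0\{a}) has moves --a--▸ p2
  p2 = 0 + (rec X. a.a.(0 + X + 0\{a})) + 0\{a} has moves --a--▸ p1
Q's transition system — 4 states:
  q0 = rec X. a.a.(0 + X + a.0 + 0\{a}) has moves --a--▸ q1
  q1 = a.(0 + (rec X. a.a.(0 + X + a.0 + 0\{a})) + a.0 + 0\{a}) has moves --a--▸ q2
  q2 = 0 + (rec X. a.a.(0 + X + a.0 + 0\{a})) + a.0 + 0\{a} has moves --a--▸ q1, --a--▸ q3
  q3 = 0 has moves stopped
Coarsest stable partition (strong bisimilarity classes):
  B0 = {p0, p1, p2}
  B1 = {q0}
  B2 = {q1}
  B3 = {q2}
  B4 = {q3}
p0 ∈ B0, q0 ∈ B1 → different blocks

P ≁ Q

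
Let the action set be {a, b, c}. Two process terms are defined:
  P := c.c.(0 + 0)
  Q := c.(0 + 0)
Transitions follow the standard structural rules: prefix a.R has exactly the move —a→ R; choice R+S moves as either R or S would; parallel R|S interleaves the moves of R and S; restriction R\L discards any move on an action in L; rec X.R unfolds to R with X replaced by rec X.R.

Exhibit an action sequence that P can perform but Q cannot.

cc

P's transition system — 3 states:
  s0 = c.c.(0 + 0) ⊢ ··c··> s1
  s1 = c.(0 + 0) ⊢ ··c··> s2
  s2 = 0 + 0 ⊢ deadlocked
Q's transition system — 2 states:
  t0 = c.(0 + 0) ⊢ ··c··> t1
  t1 = 0 + 0 ⊢ deadlocked
Trace ⟨cc⟩ through P, begin at {s0}:
  [1] c ⇒ {s1}
  [2] c ⇒ {s2}
  — P admits the full trace.
Trace ⟨cc⟩ through Q, begin at {t0}:
  [1] c ⇒ {t1}
  [2] c ⇒ no successor for Q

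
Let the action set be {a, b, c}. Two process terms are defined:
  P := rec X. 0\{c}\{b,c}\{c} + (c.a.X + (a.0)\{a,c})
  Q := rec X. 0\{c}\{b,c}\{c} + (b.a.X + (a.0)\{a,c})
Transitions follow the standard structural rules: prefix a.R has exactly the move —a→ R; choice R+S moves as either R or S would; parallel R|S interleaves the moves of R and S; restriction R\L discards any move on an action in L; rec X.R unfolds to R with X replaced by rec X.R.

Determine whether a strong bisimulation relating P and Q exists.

P's transition system — 2 states:
  p0 = rec X. 0\{c}\{b,c}\{c} + (c.a.X + (a.0)\{a,c}) → --c--▸ p1
  p1 = a.(rec X. 0\{c}\{b,c}\{c} + (c.a.X + (a.0)\{a,c})) → --a--▸ p0
Q's transition system — 2 states:
  q0 = rec X. 0\{c}\{b,c}\{c} + (b.a.X + (a.0)\{a,c}) → --b--▸ q1
  q1 = a.(rec X. 0\{c}\{b,c}\{c} + (b.a.X + (a.0)\{a,c})) → --a--▸ q0
Bisimilarity quotient blocks:
  B0 = {p0}
  B1 = {p1}
  B2 = {q0}
  B3 = {q1}
p0 ∈ B0, q0 ∈ B2 → different blocks

NO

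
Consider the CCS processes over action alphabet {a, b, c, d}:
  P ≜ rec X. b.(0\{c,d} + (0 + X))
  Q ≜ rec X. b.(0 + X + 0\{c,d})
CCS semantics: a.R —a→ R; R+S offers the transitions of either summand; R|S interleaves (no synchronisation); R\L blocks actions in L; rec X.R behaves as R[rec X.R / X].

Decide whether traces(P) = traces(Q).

P's transition system — 2 states:
  s0 = rec X. b.(0\{c,d} + (0 + X)) | =b=> s1
  s1 = 0\{c,d} + (0 + (rec X. b.(0\{c,d} + (0 + X)))) | =b=> s1
Q's transition system — 2 states:
  t0 = rec X. b.(0 + X + 0\{c,d}) | =b=> t1
  t1 = 0 + (rec X. b.(0 + X + 0\{c,d})) + 0\{c,d} | =b=> t1
Coarsest stable partition (strong bisimilarity classes):
  B0 = {s0, s1, t0, t1}
s0 ∈ B0, t0 ∈ B0 → same block
Bisimilar ⇒ trace-equivalent.

traces(P) = traces(Q)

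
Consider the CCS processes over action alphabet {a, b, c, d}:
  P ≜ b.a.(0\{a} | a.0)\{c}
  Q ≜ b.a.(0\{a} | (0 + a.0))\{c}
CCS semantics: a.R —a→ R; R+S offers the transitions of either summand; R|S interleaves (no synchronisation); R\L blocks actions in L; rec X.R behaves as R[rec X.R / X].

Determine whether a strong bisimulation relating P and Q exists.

P ~ Q

Reachable graph of P (4 states):
  p0 = b.a.(0\{a} | a.0)\{c} has moves -b-> p1
  p1 = a.(0\{a} | a.0)\{c} has moves -a-> p2
  p2 = (0\{a} | a.0)\{c} has moves -a-> p3
  p3 = (0\{a} | 0)\{c} has moves stopped
Reachable graph of Q (4 states):
  q0 = b.a.(0\{a} | (0 + a.0))\{c} has moves -b-> q1
  q1 = a.(0\{a} | (0 + a.0))\{c} has moves -a-> q2
  q2 = (0\{a} | (0 + a.0))\{c} has moves -a-> q3
  q3 = (0\{a} | 0)\{c} has moves stopped
Bisimilarity quotient blocks:
  B0 = {p0, q0}
  B1 = {p1, q1}
  B2 = {p2, q2}
  B3 = {p3, q3}
p0 ∈ B0, q0 ∈ B0 → same block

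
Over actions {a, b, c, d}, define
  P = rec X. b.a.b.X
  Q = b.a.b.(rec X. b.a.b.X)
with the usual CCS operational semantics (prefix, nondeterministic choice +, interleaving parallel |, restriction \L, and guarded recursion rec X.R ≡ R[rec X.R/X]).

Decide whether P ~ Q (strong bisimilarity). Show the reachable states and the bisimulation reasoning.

LTS(P): 3 reachable states
  s0 = rec X. b.a.b.X ⊢ --b--▸ s1
  s1 = a.b.(rec X. b.a.b.X) ⊢ --a--▸ s2
  s2 = b.(rec X. b.a.b.X) ⊢ --b--▸ s0
LTS(Q): 4 reachable states
  t0 = b.a.b.(rec X. b.a.b.X) ⊢ --b--▸ t1
  t1 = a.b.(rec X. b.a.b.X) ⊢ --a--▸ t2
  t2 = b.(rec X. b.a.b.X) ⊢ --b--▸ t3
  t3 = rec X. b.a.b.X ⊢ --b--▸ t1
Bisimilarity quotient blocks:
  B0 = {s0, t0, t3}
  B1 = {s1, t1}
  B2 = {s2, t2}
s0 ∈ B0, t0 ∈ B0 → same block

bisimilar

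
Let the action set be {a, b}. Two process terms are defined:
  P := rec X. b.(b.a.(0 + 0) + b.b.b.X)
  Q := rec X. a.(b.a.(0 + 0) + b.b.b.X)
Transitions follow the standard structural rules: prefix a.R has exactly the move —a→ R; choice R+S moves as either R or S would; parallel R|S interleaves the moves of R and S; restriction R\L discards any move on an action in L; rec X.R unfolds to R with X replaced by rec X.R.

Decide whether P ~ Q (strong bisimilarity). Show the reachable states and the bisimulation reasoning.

P's transition system — 6 states:
  u0 = rec X. b.(b.a.(0 + 0) + b.b.b.X) → -b-> u1
  u1 = b.a.(0 + 0) + b.b.b.(rec X. b.(b.a.(0 + 0) + b.b.b.X)) → -b-> u2, -b-> u3
  u2 = a.(0 + 0) → -a-> u4
  u3 = b.b.(rec X. b.(b.a.(0 + 0) + b.b.b.X)) → -b-> u5
  u4 = 0 + 0 → (no moves)
  u5 = b.(rec X. b.(b.a.(0 + 0) + b.b.b.X)) → -b-> u0
Q's transition system — 6 states:
  v0 = rec X. a.(b.a.(0 + 0) + b.b.b.X) → -a-> v1
  v1 = b.a.(0 + 0) + b.b.b.(rec X. a.(b.a.(0 + 0) + b.b.b.X)) → -b-> v2, -b-> v3
  v2 = a.(0 + 0) → -a-> v4
  v3 = b.b.(rec X. a.(b.a.(0 + 0) + b.b.b.X)) → -b-> v5
  v4 = 0 + 0 → (no moves)
  v5 = b.(rec X. a.(b.a.(0 + 0) + b.b.b.X)) → -b-> v0
Coarsest stable partition (strong bisimilarity classes):
  B0 = {u0}
  B1 = {u1}
  B2 = {u3}
  B3 = {u5}
  B4 = {u2, v2}
  B5 = {u4, v4}
  B6 = {v0}
  B7 = {v1}
  B8 = {v3}
  B9 = {v5}
u0 ∈ B0, v0 ∈ B6 → different blocks

NO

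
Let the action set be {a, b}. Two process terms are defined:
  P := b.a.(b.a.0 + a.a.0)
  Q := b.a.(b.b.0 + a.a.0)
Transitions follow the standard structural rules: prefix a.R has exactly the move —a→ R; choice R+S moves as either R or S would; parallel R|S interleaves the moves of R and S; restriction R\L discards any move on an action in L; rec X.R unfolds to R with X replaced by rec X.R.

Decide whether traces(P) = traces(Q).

Reachable graph of P (5 states):
  s0 = b.a.(b.a.0 + a.a.0) | --b--▸ s1
  s1 = a.(b.a.0 + a.a.0) | --a--▸ s2
  s2 = b.a.0 + a.a.0 | --a--▸ s3, --b--▸ s3
  s3 = a.0 | --a--▸ s4
  s4 = 0 | (no moves)
Reachable graph of Q (6 states):
  t0 = b.a.(b.b.0 + a.a.0) | --b--▸ t1
  t1 = a.(b.b.0 + a.a.0) | --a--▸ t2
  t2 = b.b.0 + a.a.0 | --a--▸ t3, --b--▸ t4
  t3 = a.0 | --a--▸ t5
  t4 = b.0 | --b--▸ t5
  t5 = 0 | (no moves)
Trace ⟨baba⟩ through P, begin at {s0}:
  [1] b ⇒ {s1}
  [2] a ⇒ {s2}
  [3] b ⇒ {s3}
  [4] a ⇒ {s4}
  ✓ P
Trace ⟨baba⟩ through Q, begin at {t0}:
  [1] b ⇒ {t1}
  [2] a ⇒ {t2}
  [3] b ⇒ {t4}
  [4] a ⇒ ∅  — Q cannot continue

trace-distinct — witness ⟨baba⟩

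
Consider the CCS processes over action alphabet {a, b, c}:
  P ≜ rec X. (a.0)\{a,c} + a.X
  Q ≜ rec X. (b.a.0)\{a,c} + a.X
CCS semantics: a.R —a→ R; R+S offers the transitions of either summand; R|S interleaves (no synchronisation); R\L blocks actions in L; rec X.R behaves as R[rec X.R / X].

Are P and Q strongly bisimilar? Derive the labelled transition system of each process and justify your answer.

P's transition system — 1 states:
  p0 = rec X. (a.0)\{a,c} + a.X has moves ··a··> p0
Q's transition system — 2 states:
  q0 = rec X. (b.a.0)\{a,c} + a.X has moves ··a··> q0, ··b··> q1
  q1 = (a.0)\{a,c} has moves (no moves)
Bisimilarity quotient blocks:
  B0 = {p0}
  B1 = {q0}
  B2 = {q1}
p0 ∈ B0, q0 ∈ B1 → different blocks

NO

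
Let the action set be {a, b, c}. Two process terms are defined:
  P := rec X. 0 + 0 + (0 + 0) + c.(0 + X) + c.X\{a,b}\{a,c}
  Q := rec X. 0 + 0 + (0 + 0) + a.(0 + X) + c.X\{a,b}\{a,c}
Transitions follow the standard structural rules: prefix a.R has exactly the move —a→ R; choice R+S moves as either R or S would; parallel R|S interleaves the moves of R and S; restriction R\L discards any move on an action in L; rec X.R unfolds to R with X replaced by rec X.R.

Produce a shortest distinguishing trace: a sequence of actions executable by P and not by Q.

LTS(P): 3 reachable states
  m0 = rec X. 0 + 0 + (0 + 0) + c.(0 + X) + c.X\{a,b}\{a,c} has moves =c=> m1, =c=> m2
  m1 = (rec X. 0 + 0 + (0 + 0) + c.(0 + X) + c.X\{a,b}\{a,c})\{a,b}\{a,c} has moves (no moves)
  m2 = 0 + (rec X. 0 + 0 + (0 + 0) + c.(0 + X) + c.X\{a,b}\{a,c}) has moves =c=> m1, =c=> m2
LTS(Q): 3 reachable states
  n0 = rec X. 0 + 0 + (0 + 0) + a.(0 + X) + c.X\{a,b}\{a,c} has moves =a=> n1, =c=> n2
  n1 = 0 + (rec X. 0 + 0 + (0 + 0) + a.(0 + X) + c.X\{a,b}\{a,c}) has moves =a=> n1, =c=> n2
  n2 = (rec X. 0 + 0 + (0 + 0) + a.(0 + X) + c.X\{a,b}\{a,c})\{a,b}\{a,c} has moves (no moves)
Executing cc from P (initial set {m0}):
  after c @ step 1: {m1, m2}
  after c @ step 2: {m1, m2}
  — P admits the full trace.
Executing cc from Q (initial set {n0}):
  after c @ step 1: {n2}
  after c @ step 2: no successor for Q

cc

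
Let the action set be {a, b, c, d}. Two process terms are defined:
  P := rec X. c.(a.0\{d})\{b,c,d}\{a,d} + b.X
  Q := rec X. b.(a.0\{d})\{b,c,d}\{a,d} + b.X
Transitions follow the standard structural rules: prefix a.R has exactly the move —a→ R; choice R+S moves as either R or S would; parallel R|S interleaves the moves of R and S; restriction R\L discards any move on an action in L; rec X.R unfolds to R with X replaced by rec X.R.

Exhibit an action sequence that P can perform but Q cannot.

P's transition system — 2 states:
  s0 = rec X. c.(a.0\{d})\{b,c,d}\{a,d} + b.X :: =b=> s0, =c=> s1
  s1 = (a.0\{d})\{b,c,d}\{a,d} :: ∅
Q's transition system — 2 states:
  t0 = rec X. b.(a.0\{d})\{b,c,d}\{a,d} + b.X :: =b=> t0, =b=> t1
  t1 = (a.0\{d})\{b,c,d}\{a,d} :: ∅
Run σ = ⟨c⟩ on P: start {s0}
  [1] c ⇒ {s1}
  — P admits the full trace.
Run σ = ⟨c⟩ on Q: start {t0}
  [1] c ⇒ ∅  — Q cannot continue

c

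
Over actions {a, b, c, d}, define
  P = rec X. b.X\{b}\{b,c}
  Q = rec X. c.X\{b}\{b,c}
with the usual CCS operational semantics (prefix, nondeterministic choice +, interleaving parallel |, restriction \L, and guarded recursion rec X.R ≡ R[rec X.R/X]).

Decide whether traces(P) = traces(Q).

trace-distinct — witness ⟨b⟩

LTS(P): 2 reachable states
  u0 = rec X. b.X\{b}\{b,c} → ··b··> u1
  u1 = (rec X. b.X\{b}\{b,c})\{b}\{b,c} → ∅
LTS(Q): 2 reachable states
  v0 = rec X. c.X\{b}\{b,c} → ··c··> v1
  v1 = (rec X. c.X\{b}\{b,c})\{b}\{b,c} → ∅
Run σ = ⟨b⟩ on P: start {u0}
  [1] b ⇒ {u1}
  — P admits the full trace.
Run σ = ⟨b⟩ on Q: start {v0}
  [1] b ⇒ ∅  — Q cannot continue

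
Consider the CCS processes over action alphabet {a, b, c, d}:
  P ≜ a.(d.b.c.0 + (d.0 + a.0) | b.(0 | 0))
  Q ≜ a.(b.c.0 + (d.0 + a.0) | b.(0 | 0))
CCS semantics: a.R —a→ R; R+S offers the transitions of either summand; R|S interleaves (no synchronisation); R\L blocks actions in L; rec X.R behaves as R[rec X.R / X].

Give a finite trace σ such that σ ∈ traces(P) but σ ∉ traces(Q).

adbc

P's transition system — 8 states:
  s0 = a.(d.b.c.0 + (d.0 + a.0) | b.(0 | 0)) | ··a··> s1
  s1 = d.b.c.0 + (d.0 + a.0) | b.(0 | 0) | ··a··> s2, ··b··> s3, ··d··> s2, ··d··> s4
  s2 = 0 | b.(0 | 0) | ··b··> s5
  s3 = (d.0 + a.0) | (0 | 0) | ··a··> s5, ··d··> s5
  s4 = b.c.0 | ··b··> s6
  s5 = 0 | (0 | 0) | ·
  s6 = c.0 | ··c··> s7
  s7 = 0 | ·
Q's transition system — 7 states:
  t0 = a.(b.c.0 + (d.0 + a.0) | b.(0 | 0)) | ··a··> t1
  t1 = b.c.0 + (d.0 + a.0) | b.(0 | 0) | ··a··> t2, ··b··> t3, ··b··> t4, ··d··> t2
  t2 = 0 | b.(0 | 0) | ··b··> t5
  t3 = (d.0 + a.0) | (0 | 0) | ··a··> t5, ··d··> t5
  t4 = c.0 | ··c··> t6
  t5 = 0 | (0 | 0) | ·
  t6 = 0 | ·
Run σ = ⟨adbc⟩ on P: start {s0}
  [1] a ⇒ {s1}
  [2] d ⇒ {s2, s4}
  [3] b ⇒ {s5, s6}
  [4] c ⇒ {s7}
  P completes σ.
Run σ = ⟨adbc⟩ on Q: start {t0}
  [1] a ⇒ {t1}
  [2] d ⇒ {t2}
  [3] b ⇒ {t5}
  [4] c ⇒ ∅  — Q cannot continue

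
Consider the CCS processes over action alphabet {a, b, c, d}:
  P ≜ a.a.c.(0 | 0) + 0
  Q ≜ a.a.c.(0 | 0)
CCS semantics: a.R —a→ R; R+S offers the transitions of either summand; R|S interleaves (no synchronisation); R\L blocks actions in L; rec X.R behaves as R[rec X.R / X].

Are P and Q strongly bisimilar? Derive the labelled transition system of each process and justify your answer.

YES

Reachable graph of P (4 states):
  u0 = a.a.c.(0 | 0) + 0 has moves -a-> u1
  u1 = a.c.(0 | 0) has moves -a-> u2
  u2 = c.(0 | 0) has moves -c-> u3
  u3 = 0 | 0 has moves ∅
Reachable graph of Q (4 states):
  v0 = a.a.c.(0 | 0) has moves -a-> v1
  v1 = a.c.(0 | 0) has moves -a-> v2
  v2 = c.(0 | 0) has moves -c-> v3
  v3 = 0 | 0 has moves ∅
Partition-refinement fixed point:
  B0 = {u0, v0}
  B1 = {u1, v1}
  B2 = {u2, v2}
  B3 = {u3, v3}
u0 ∈ B0, v0 ∈ B0 → same block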